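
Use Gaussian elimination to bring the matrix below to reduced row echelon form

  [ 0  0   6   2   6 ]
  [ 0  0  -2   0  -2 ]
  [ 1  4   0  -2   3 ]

ρ1 <-> ρ3
ρ2 -> -1/2·ρ2
ρ3 -> ρ3 − 6·ρ2
ρ3 -> 1/2·ρ3
ρ1 -> ρ1 + 2·ρ3

[[1, 4, 0, 0, 3], [0, 0, 1, 0, 1], [0, 0, 0, 1, 0]]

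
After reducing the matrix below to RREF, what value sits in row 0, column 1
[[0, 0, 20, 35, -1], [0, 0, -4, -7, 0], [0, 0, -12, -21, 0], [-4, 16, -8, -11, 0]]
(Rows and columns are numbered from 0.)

-4

ρ1 <-> ρ4
ρ1 -> -1/4·ρ1
ρ2 -> -1/4·ρ2
ρ3 -> ρ3 + 12·ρ2
ρ4 -> ρ4 − 20·ρ2
ρ3 <-> ρ4
ρ3 -> -1·ρ3
ρ1 -> ρ1 − 2·ρ2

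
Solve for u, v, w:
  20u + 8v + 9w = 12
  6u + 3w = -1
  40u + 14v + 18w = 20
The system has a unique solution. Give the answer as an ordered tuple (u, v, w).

Form the augmented matrix and row-reduce:
  [ 20   8   9  |  12 ]
  [  6   0   3  |  -1 ]
  [ 40  14  18  |  20 ]
R1 → 1/20·R1
  [  1  2/5  9/20  |  3/5 ]
  [  6    0     3  |   -1 ]
  [ 40   14    18  |   20 ]
R2 → R2 − 6·R1
  [  1    2/5  9/20  |    3/5 ]
  [  0  -12/5  3/10  |  -23/5 ]
  [ 40     14    18  |     20 ]
R3 → R3 − 40·R1
  [ 1    2/5  9/20  |    3/5 ]
  [ 0  -12/5  3/10  |  -23/5 ]
  [ 0     -2     0  |     -4 ]
R2 → -5/12·R2
  [ 1  2/5  9/20  |    3/5 ]
  [ 0    1  -1/8  |  23/12 ]
  [ 0   -2     0  |     -4 ]
R3 → R3 + 2·R2
  [ 1  2/5  9/20  |    3/5 ]
  [ 0    1  -1/8  |  23/12 ]
  [ 0    0  -1/4  |   -1/6 ]
R3 → -4·R3
  [ 1  2/5  9/20  |    3/5 ]
  [ 0    1  -1/8  |  23/12 ]
  [ 0    0     1  |    2/3 ]
R2 → R2 + 1/8·R3
  [ 1  2/5  9/20  |  3/5 ]
  [ 0    1     0  |    2 ]
  [ 0    0     1  |  2/3 ]
R1 → R1 − 9/20·R3
  [ 1  2/5  0  |  3/10 ]
  [ 0    1  0  |     2 ]
  [ 0    0  1  |   2/3 ]
R1 → R1 − 2/5·R2
  [ 1  0  0  |  -1/2 ]
  [ 0  1  0  |     2 ]
  [ 0  0  1  |   2/3 ]
Reading off the last column: u = -1/2, v = 2, w = 2/3.

(-1/2, 2, 2/3)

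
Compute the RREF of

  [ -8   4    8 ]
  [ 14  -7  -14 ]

R1 → -1/8·R1
  [  1  -1/2   -1 ]
  [ 14    -7  -14 ]
R2 → R2 − 14·R1
  [ 1  -1/2  -1 ]
  [ 0     0   0 ]

[[1, -1/2, -1], [0, 0, 0]]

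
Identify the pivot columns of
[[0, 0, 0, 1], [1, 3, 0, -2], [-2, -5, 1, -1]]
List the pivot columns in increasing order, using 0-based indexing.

0, 1, 3

r1 <=> r2
  [  1   3  0  -2 ]
  [  0   0  0   1 ]
  [ -2  -5  1  -1 ]
r3 ← r3 + 2·r1
  [ 1  3  0  -2 ]
  [ 0  0  0   1 ]
  [ 0  1  1  -5 ]
r2 <=> r3
  [ 1  3  0  -2 ]
  [ 0  1  1  -5 ]
  [ 0  0  0   1 ]
r2 ← r2 + 5·r3
  [ 1  3  0  -2 ]
  [ 0  1  1   0 ]
  [ 0  0  0   1 ]
r1 ← r1 + 2·r3
  [ 1  3  0  0 ]
  [ 0  1  1  0 ]
  [ 0  0  0  1 ]
r1 ← r1 − 3·r2
  [ 1  0  -3  0 ]
  [ 0  1   1  0 ]
  [ 0  0   0  1 ]
Pivot columns are the columns containing a leading 1.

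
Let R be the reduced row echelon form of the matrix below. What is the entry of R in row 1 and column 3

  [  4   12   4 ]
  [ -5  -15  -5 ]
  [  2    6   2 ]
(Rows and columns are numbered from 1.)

1

Multiply r1 by 1/4.
  [  1    3   1 ]
  [ -5  -15  -5 ]
  [  2    6   2 ]
Add 5 times r1 to r2.
  [ 1  3  1 ]
  [ 0  0  0 ]
  [ 2  6  2 ]
Subtract 2 times r1 from r3.
  [ 1  3  1 ]
  [ 0  0  0 ]
  [ 0  0  0 ]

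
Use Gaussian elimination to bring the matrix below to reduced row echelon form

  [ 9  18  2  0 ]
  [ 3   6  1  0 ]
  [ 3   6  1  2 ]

[[1, 2, 0, 0], [0, 0, 1, 0], [0, 0, 0, 1]]

Multiply ρ1 by 1/9.
  [ 1  2  2/9  0 ]
  [ 3  6    1  0 ]
  [ 3  6    1  2 ]
Subtract 3 times ρ1 from ρ2.
  [ 1  2  2/9  0 ]
  [ 0  0  1/3  0 ]
  [ 3  6    1  2 ]
Subtract 3 times ρ1 from ρ3.
  [ 1  2  2/9  0 ]
  [ 0  0  1/3  0 ]
  [ 0  0  1/3  2 ]
Multiply ρ2 by 3.
  [ 1  2  2/9  0 ]
  [ 0  0    1  0 ]
  [ 0  0  1/3  2 ]
Subtract 1/3 times ρ2 from ρ3.
  [ 1  2  2/9  0 ]
  [ 0  0    1  0 ]
  [ 0  0    0  2 ]
Multiply ρ3 by 1/2.
  [ 1  2  2/9  0 ]
  [ 0  0    1  0 ]
  [ 0  0    0  1 ]
Subtract 2/9 times ρ2 from ρ1.
  [ 1  2  0  0 ]
  [ 0  0  1  0 ]
  [ 0  0  0  1 ]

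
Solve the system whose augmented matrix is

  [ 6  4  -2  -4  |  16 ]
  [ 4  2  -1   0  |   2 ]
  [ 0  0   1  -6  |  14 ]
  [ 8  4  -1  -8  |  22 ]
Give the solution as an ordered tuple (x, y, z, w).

(-2, 6, 2, -2)

R1 -> 1/6·R1
  [ 1  2/3  -1/3  -2/3  |  8/3 ]
  [ 4    2    -1     0  |    2 ]
  [ 0    0     1    -6  |   14 ]
  [ 8    4    -1    -8  |   22 ]
R2 -> R2 − 4·R1
  [ 1   2/3  -1/3  -2/3  |    8/3 ]
  [ 0  -2/3   1/3   8/3  |  -26/3 ]
  [ 0     0     1    -6  |     14 ]
  [ 8     4    -1    -8  |     22 ]
R4 -> R4 − 8·R1
  [ 1   2/3  -1/3  -2/3  |    8/3 ]
  [ 0  -2/3   1/3   8/3  |  -26/3 ]
  [ 0     0     1    -6  |     14 ]
  [ 0  -4/3   5/3  -8/3  |    2/3 ]
R2 -> -3/2·R2
  [ 1   2/3  -1/3  -2/3  |  8/3 ]
  [ 0     1  -1/2    -4  |   13 ]
  [ 0     0     1    -6  |   14 ]
  [ 0  -4/3   5/3  -8/3  |  2/3 ]
R4 -> R4 + 4/3·R2
  [ 1  2/3  -1/3  -2/3  |  8/3 ]
  [ 0    1  -1/2    -4  |   13 ]
  [ 0    0     1    -6  |   14 ]
  [ 0    0     1    -8  |   18 ]
R4 -> R4 − R3
  [ 1  2/3  -1/3  -2/3  |  8/3 ]
  [ 0    1  -1/2    -4  |   13 ]
  [ 0    0     1    -6  |   14 ]
  [ 0    0     0    -2  |    4 ]
R4 -> -1/2·R4
  [ 1  2/3  -1/3  -2/3  |  8/3 ]
  [ 0    1  -1/2    -4  |   13 ]
  [ 0    0     1    -6  |   14 ]
  [ 0    0     0     1  |   -2 ]
R3 -> R3 + 6·R4
  [ 1  2/3  -1/3  -2/3  |  8/3 ]
  [ 0    1  -1/2    -4  |   13 ]
  [ 0    0     1     0  |    2 ]
  [ 0    0     0     1  |   -2 ]
R2 -> R2 + 4·R4
  [ 1  2/3  -1/3  -2/3  |  8/3 ]
  [ 0    1  -1/2     0  |    5 ]
  [ 0    0     1     0  |    2 ]
  [ 0    0     0     1  |   -2 ]
R1 -> R1 + 2/3·R4
  [ 1  2/3  -1/3  0  |  4/3 ]
  [ 0    1  -1/2  0  |    5 ]
  [ 0    0     1  0  |    2 ]
  [ 0    0     0  1  |   -2 ]
R2 -> R2 + 1/2·R3
  [ 1  2/3  -1/3  0  |  4/3 ]
  [ 0    1     0  0  |    6 ]
  [ 0    0     1  0  |    2 ]
  [ 0    0     0  1  |   -2 ]
R1 -> R1 + 1/3·R3
  [ 1  2/3  0  0  |   2 ]
  [ 0    1  0  0  |   6 ]
  [ 0    0  1  0  |   2 ]
  [ 0    0  0  1  |  -2 ]
R1 -> R1 − 2/3·R2
  [ 1  0  0  0  |  -2 ]
  [ 0  1  0  0  |   6 ]
  [ 0  0  1  0  |   2 ]
  [ 0  0  0  1  |  -2 ]
Reading off the last column: x = -2, y = 6, z = 2, w = -2.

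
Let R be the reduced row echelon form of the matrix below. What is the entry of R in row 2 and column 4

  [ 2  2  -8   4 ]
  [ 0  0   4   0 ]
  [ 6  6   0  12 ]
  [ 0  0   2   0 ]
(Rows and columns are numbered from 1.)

Multiply ρ1 by 1/2.
Subtract 6 times ρ1 from ρ3.
Multiply ρ2 by 1/4.
Subtract 24 times ρ2 from ρ3.
Subtract 2 times ρ2 from ρ4.
Add 4 times ρ2 to ρ1.

0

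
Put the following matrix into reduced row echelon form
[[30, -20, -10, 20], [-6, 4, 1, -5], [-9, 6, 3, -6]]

[[1, -2/3, 0, 1], [0, 0, 1, 1], [0, 0, 0, 0]]

R1 ← 1/30·R1
  [  1  -2/3  -1/3  2/3 ]
  [ -6     4     1   -5 ]
  [ -9     6     3   -6 ]
R2 ← R2 + 6·R1
  [  1  -2/3  -1/3  2/3 ]
  [  0     0    -1   -1 ]
  [ -9     6     3   -6 ]
R3 ← R3 + 9·R1
  [ 1  -2/3  -1/3  2/3 ]
  [ 0     0    -1   -1 ]
  [ 0     0     0    0 ]
R2 ← -1·R2
  [ 1  -2/3  -1/3  2/3 ]
  [ 0     0     1    1 ]
  [ 0     0     0    0 ]
R1 ← R1 + 1/3·R2
  [ 1  -2/3  0  1 ]
  [ 0     0  1  1 ]
  [ 0     0  0  0 ]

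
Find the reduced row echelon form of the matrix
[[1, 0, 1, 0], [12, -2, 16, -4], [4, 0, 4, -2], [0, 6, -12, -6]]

[[1, 0, 1, 0], [0, 1, -2, 0], [0, 0, 0, 1], [0, 0, 0, 0]]

ρ2 -> ρ2 − 12·ρ1
  [ 1   0    1   0 ]
  [ 0  -2    4  -4 ]
  [ 4   0    4  -2 ]
  [ 0   6  -12  -6 ]
ρ3 -> ρ3 − 4·ρ1
  [ 1   0    1   0 ]
  [ 0  -2    4  -4 ]
  [ 0   0    0  -2 ]
  [ 0   6  -12  -6 ]
ρ2 -> -1/2·ρ2
  [ 1  0    1   0 ]
  [ 0  1   -2   2 ]
  [ 0  0    0  -2 ]
  [ 0  6  -12  -6 ]
ρ4 -> ρ4 − 6·ρ2
  [ 1  0   1    0 ]
  [ 0  1  -2    2 ]
  [ 0  0   0   -2 ]
  [ 0  0   0  -18 ]
ρ3 -> -1/2·ρ3
  [ 1  0   1    0 ]
  [ 0  1  -2    2 ]
  [ 0  0   0    1 ]
  [ 0  0   0  -18 ]
ρ4 -> ρ4 + 18·ρ3
  [ 1  0   1  0 ]
  [ 0  1  -2  2 ]
  [ 0  0   0  1 ]
  [ 0  0   0  0 ]
ρ2 -> ρ2 − 2·ρ3
  [ 1  0   1  0 ]
  [ 0  1  -2  0 ]
  [ 0  0   0  1 ]
  [ 0  0   0  0 ]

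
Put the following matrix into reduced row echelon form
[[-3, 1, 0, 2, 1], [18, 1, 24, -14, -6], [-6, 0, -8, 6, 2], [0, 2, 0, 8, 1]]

[[1, 0, 0, 2/3, 0], [0, 1, 0, 4, 0], [0, 0, 1, -5/4, 0], [0, 0, 0, 0, 1]]

Multiply ρ1 by -1/3.
  [  1  -1/3   0  -2/3  -1/3 ]
  [ 18     1  24   -14    -6 ]
  [ -6     0  -8     6     2 ]
  [  0     2   0     8     1 ]
Subtract 18 times ρ1 from ρ2.
  [  1  -1/3   0  -2/3  -1/3 ]
  [  0     7  24    -2     0 ]
  [ -6     0  -8     6     2 ]
  [  0     2   0     8     1 ]
Add 6 times ρ1 to ρ3.
  [ 1  -1/3   0  -2/3  -1/3 ]
  [ 0     7  24    -2     0 ]
  [ 0    -2  -8     2     0 ]
  [ 0     2   0     8     1 ]
Multiply ρ2 by 1/7.
  [ 1  -1/3     0  -2/3  -1/3 ]
  [ 0     1  24/7  -2/7     0 ]
  [ 0    -2    -8     2     0 ]
  [ 0     2     0     8     1 ]
Add 2 times ρ2 to ρ3.
  [ 1  -1/3     0  -2/3  -1/3 ]
  [ 0     1  24/7  -2/7     0 ]
  [ 0     0  -8/7  10/7     0 ]
  [ 0     2     0     8     1 ]
Subtract 2 times ρ2 from ρ4.
  [ 1  -1/3      0  -2/3  -1/3 ]
  [ 0     1   24/7  -2/7     0 ]
  [ 0     0   -8/7  10/7     0 ]
  [ 0     0  -48/7  60/7     1 ]
Multiply ρ3 by -7/8.
  [ 1  -1/3      0  -2/3  -1/3 ]
  [ 0     1   24/7  -2/7     0 ]
  [ 0     0      1  -5/4     0 ]
  [ 0     0  -48/7  60/7     1 ]
Add 48/7 times ρ3 to ρ4.
  [ 1  -1/3     0  -2/3  -1/3 ]
  [ 0     1  24/7  -2/7     0 ]
  [ 0     0     1  -5/4     0 ]
  [ 0     0     0     0     1 ]
Add 1/3 times ρ4 to ρ1.
  [ 1  -1/3     0  -2/3  0 ]
  [ 0     1  24/7  -2/7  0 ]
  [ 0     0     1  -5/4  0 ]
  [ 0     0     0     0  1 ]
Subtract 24/7 times ρ3 from ρ2.
  [ 1  -1/3  0  -2/3  0 ]
  [ 0     1  0     4  0 ]
  [ 0     0  1  -5/4  0 ]
  [ 0     0  0     0  1 ]
Add 1/3 times ρ2 to ρ1.
  [ 1  0  0   2/3  0 ]
  [ 0  1  0     4  0 ]
  [ 0  0  1  -5/4  0 ]
  [ 0  0  0     0  1 ]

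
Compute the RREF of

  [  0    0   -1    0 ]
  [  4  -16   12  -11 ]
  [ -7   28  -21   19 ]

[[1, -4, 0, 0], [0, 0, 1, 0], [0, 0, 0, 1]]

R1 ↔ R2
  [  4  -16   12  -11 ]
  [  0    0   -1    0 ]
  [ -7   28  -21   19 ]
R1 ← 1/4·R1
  [  1  -4    3  -11/4 ]
  [  0   0   -1      0 ]
  [ -7  28  -21     19 ]
R3 ← R3 + 7·R1
  [ 1  -4   3  -11/4 ]
  [ 0   0  -1      0 ]
  [ 0   0   0   -1/4 ]
R2 ← -1·R2
  [ 1  -4  3  -11/4 ]
  [ 0   0  1      0 ]
  [ 0   0  0   -1/4 ]
R3 ← -4·R3
  [ 1  -4  3  -11/4 ]
  [ 0   0  1      0 ]
  [ 0   0  0      1 ]
R1 ← R1 + 11/4·R3
  [ 1  -4  3  0 ]
  [ 0   0  1  0 ]
  [ 0   0  0  1 ]
R1 ← R1 − 3·R2
  [ 1  -4  0  0 ]
  [ 0   0  1  0 ]
  [ 0   0  0  1 ]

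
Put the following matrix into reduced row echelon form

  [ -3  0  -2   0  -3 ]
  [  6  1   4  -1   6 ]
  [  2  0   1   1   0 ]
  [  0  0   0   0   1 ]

[[1, 0, 0, 2, 0], [0, 1, 0, -1, 0], [0, 0, 1, -3, 0], [0, 0, 0, 0, 1]]

R1 → -1/3·R1
  [ 1  0  2/3   0  1 ]
  [ 6  1    4  -1  6 ]
  [ 2  0    1   1  0 ]
  [ 0  0    0   0  1 ]
R2 → R2 − 6·R1
  [ 1  0  2/3   0  1 ]
  [ 0  1    0  -1  0 ]
  [ 2  0    1   1  0 ]
  [ 0  0    0   0  1 ]
R3 → R3 − 2·R1
  [ 1  0   2/3   0   1 ]
  [ 0  1     0  -1   0 ]
  [ 0  0  -1/3   1  -2 ]
  [ 0  0     0   0   1 ]
R3 → -3·R3
  [ 1  0  2/3   0  1 ]
  [ 0  1    0  -1  0 ]
  [ 0  0    1  -3  6 ]
  [ 0  0    0   0  1 ]
R3 → R3 − 6·R4
  [ 1  0  2/3   0  1 ]
  [ 0  1    0  -1  0 ]
  [ 0  0    1  -3  0 ]
  [ 0  0    0   0  1 ]
R1 → R1 − R4
  [ 1  0  2/3   0  0 ]
  [ 0  1    0  -1  0 ]
  [ 0  0    1  -3  0 ]
  [ 0  0    0   0  1 ]
R1 → R1 − 2/3·R3
  [ 1  0  0   2  0 ]
  [ 0  1  0  -1  0 ]
  [ 0  0  1  -3  0 ]
  [ 0  0  0   0  1 ]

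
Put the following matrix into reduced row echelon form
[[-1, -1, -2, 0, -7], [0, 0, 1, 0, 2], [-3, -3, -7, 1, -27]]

[[1, 1, 0, 0, 3], [0, 0, 1, 0, 2], [0, 0, 0, 1, -4]]

R1 → -1·R1
  [  1   1   2  0    7 ]
  [  0   0   1  0    2 ]
  [ -3  -3  -7  1  -27 ]
R3 → R3 + 3·R1
  [ 1  1   2  0   7 ]
  [ 0  0   1  0   2 ]
  [ 0  0  -1  1  -6 ]
R3 → R3 + R2
  [ 1  1  2  0   7 ]
  [ 0  0  1  0   2 ]
  [ 0  0  0  1  -4 ]
R1 → R1 − 2·R2
  [ 1  1  0  0   3 ]
  [ 0  0  1  0   2 ]
  [ 0  0  0  1  -4 ]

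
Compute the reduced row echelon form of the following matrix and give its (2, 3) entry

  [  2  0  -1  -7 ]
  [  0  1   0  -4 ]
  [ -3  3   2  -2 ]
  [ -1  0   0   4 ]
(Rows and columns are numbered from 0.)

Multiply R1 by 1/2.
  [  1  0  -1/2  -7/2 ]
  [  0  1     0    -4 ]
  [ -3  3     2    -2 ]
  [ -1  0     0     4 ]
Add 3 times R1 to R3.
  [  1  0  -1/2   -7/2 ]
  [  0  1     0     -4 ]
  [  0  3   1/2  -25/2 ]
  [ -1  0     0      4 ]
Add R1 to R4.
  [ 1  0  -1/2   -7/2 ]
  [ 0  1     0     -4 ]
  [ 0  3   1/2  -25/2 ]
  [ 0  0  -1/2    1/2 ]
Subtract 3 times R2 from R3.
  [ 1  0  -1/2  -7/2 ]
  [ 0  1     0    -4 ]
  [ 0  0   1/2  -1/2 ]
  [ 0  0  -1/2   1/2 ]
Multiply R3 by 2.
  [ 1  0  -1/2  -7/2 ]
  [ 0  1     0    -4 ]
  [ 0  0     1    -1 ]
  [ 0  0  -1/2   1/2 ]
Add 1/2 times R3 to R4.
  [ 1  0  -1/2  -7/2 ]
  [ 0  1     0    -4 ]
  [ 0  0     1    -1 ]
  [ 0  0     0     0 ]
Add 1/2 times R3 to R1.
  [ 1  0  0  -4 ]
  [ 0  1  0  -4 ]
  [ 0  0  1  -1 ]
  [ 0  0  0   0 ]

-1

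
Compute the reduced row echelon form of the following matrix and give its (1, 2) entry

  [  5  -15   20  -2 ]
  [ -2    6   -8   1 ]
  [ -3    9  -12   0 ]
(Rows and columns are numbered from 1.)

Multiply R1 by 1/5.
  [  1  -3    4  -2/5 ]
  [ -2   6   -8     1 ]
  [ -3   9  -12     0 ]
Add 2 times R1 to R2.
  [  1  -3    4  -2/5 ]
  [  0   0    0   1/5 ]
  [ -3   9  -12     0 ]
Add 3 times R1 to R3.
  [ 1  -3  4  -2/5 ]
  [ 0   0  0   1/5 ]
  [ 0   0  0  -6/5 ]
Multiply R2 by 5.
  [ 1  -3  4  -2/5 ]
  [ 0   0  0     1 ]
  [ 0   0  0  -6/5 ]
Add 6/5 times R2 to R3.
  [ 1  -3  4  -2/5 ]
  [ 0   0  0     1 ]
  [ 0   0  0     0 ]
Add 2/5 times R2 to R1.
  [ 1  -3  4  0 ]
  [ 0   0  0  1 ]
  [ 0   0  0  0 ]

-3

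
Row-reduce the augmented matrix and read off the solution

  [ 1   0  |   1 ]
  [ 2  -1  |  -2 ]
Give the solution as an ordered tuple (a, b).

(1, 4)

ρ2 -> ρ2 − 2·ρ1
  [ 1   0  |   1 ]
  [ 0  -1  |  -4 ]
ρ2 -> -1·ρ2
  [ 1  0  |  1 ]
  [ 0  1  |  4 ]
Reading off the last column: a = 1, b = 4.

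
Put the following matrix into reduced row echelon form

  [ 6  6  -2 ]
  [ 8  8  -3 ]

[[1, 1, 0], [0, 0, 1]]

ρ1 → 1/6·ρ1
  [ 1  1  -1/3 ]
  [ 8  8    -3 ]
ρ2 → ρ2 − 8·ρ1
  [ 1  1  -1/3 ]
  [ 0  0  -1/3 ]
ρ2 → -3·ρ2
  [ 1  1  -1/3 ]
  [ 0  0     1 ]
ρ1 → ρ1 + 1/3·ρ2
  [ 1  1  0 ]
  [ 0  0  1 ]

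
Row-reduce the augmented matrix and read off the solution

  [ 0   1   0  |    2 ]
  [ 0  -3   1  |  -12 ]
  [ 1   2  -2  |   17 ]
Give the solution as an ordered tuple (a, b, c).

(1, 2, -6)

ρ1 <=> ρ3
  [ 1   2  -2  |   17 ]
  [ 0  -3   1  |  -12 ]
  [ 0   1   0  |    2 ]
ρ2 -> -1/3·ρ2
  [ 1  2    -2  |  17 ]
  [ 0  1  -1/3  |   4 ]
  [ 0  1     0  |   2 ]
ρ3 -> ρ3 − ρ2
  [ 1  2    -2  |  17 ]
  [ 0  1  -1/3  |   4 ]
  [ 0  0   1/3  |  -2 ]
ρ3 -> 3·ρ3
  [ 1  2    -2  |  17 ]
  [ 0  1  -1/3  |   4 ]
  [ 0  0     1  |  -6 ]
ρ2 -> ρ2 + 1/3·ρ3
  [ 1  2  -2  |  17 ]
  [ 0  1   0  |   2 ]
  [ 0  0   1  |  -6 ]
ρ1 -> ρ1 + 2·ρ3
  [ 1  2  0  |   5 ]
  [ 0  1  0  |   2 ]
  [ 0  0  1  |  -6 ]
ρ1 -> ρ1 − 2·ρ2
  [ 1  0  0  |   1 ]
  [ 0  1  0  |   2 ]
  [ 0  0  1  |  -6 ]
Reading off the last column: a = 1, b = 2, c = -6.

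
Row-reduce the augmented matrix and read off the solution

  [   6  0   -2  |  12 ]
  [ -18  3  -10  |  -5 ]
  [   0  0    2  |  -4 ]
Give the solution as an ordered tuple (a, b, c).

R1 ← 1/6·R1
  [   1  0  -1/3  |   2 ]
  [ -18  3   -10  |  -5 ]
  [   0  0     2  |  -4 ]
R2 ← R2 + 18·R1
  [ 1  0  -1/3  |   2 ]
  [ 0  3   -16  |  31 ]
  [ 0  0     2  |  -4 ]
R2 ← 1/3·R2
  [ 1  0   -1/3  |     2 ]
  [ 0  1  -16/3  |  31/3 ]
  [ 0  0      2  |    -4 ]
R3 ← 1/2·R3
  [ 1  0   -1/3  |     2 ]
  [ 0  1  -16/3  |  31/3 ]
  [ 0  0      1  |    -2 ]
R2 ← R2 + 16/3·R3
  [ 1  0  -1/3  |     2 ]
  [ 0  1     0  |  -1/3 ]
  [ 0  0     1  |    -2 ]
R1 ← R1 + 1/3·R3
  [ 1  0  0  |   4/3 ]
  [ 0  1  0  |  -1/3 ]
  [ 0  0  1  |    -2 ]
Reading off the last column: a = 4/3, b = -1/3, c = -2.

(4/3, -1/3, -2)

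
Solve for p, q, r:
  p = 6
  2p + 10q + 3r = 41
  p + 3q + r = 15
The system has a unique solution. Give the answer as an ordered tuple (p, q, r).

Form the augmented matrix and row-reduce:
  [ 1   0  0  |   6 ]
  [ 2  10  3  |  41 ]
  [ 1   3  1  |  15 ]
Subtract 2 times ρ1 from ρ2.
  [ 1   0  0  |   6 ]
  [ 0  10  3  |  29 ]
  [ 1   3  1  |  15 ]
Subtract ρ1 from ρ3.
  [ 1   0  0  |   6 ]
  [ 0  10  3  |  29 ]
  [ 0   3  1  |   9 ]
Multiply ρ2 by 1/10.
  [ 1  0     0  |      6 ]
  [ 0  1  3/10  |  29/10 ]
  [ 0  3     1  |      9 ]
Subtract 3 times ρ2 from ρ3.
  [ 1  0     0  |      6 ]
  [ 0  1  3/10  |  29/10 ]
  [ 0  0  1/10  |   3/10 ]
Multiply ρ3 by 10.
  [ 1  0     0  |      6 ]
  [ 0  1  3/10  |  29/10 ]
  [ 0  0     1  |      3 ]
Subtract 3/10 times ρ3 from ρ2.
  [ 1  0  0  |  6 ]
  [ 0  1  0  |  2 ]
  [ 0  0  1  |  3 ]
Reading off the last column: p = 6, q = 2, r = 3.

(6, 2, 3)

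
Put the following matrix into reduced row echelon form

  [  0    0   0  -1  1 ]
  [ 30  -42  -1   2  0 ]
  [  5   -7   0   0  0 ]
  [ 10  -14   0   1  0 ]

ρ1 <-> ρ2
  [ 30  -42  -1   2  0 ]
  [  0    0   0  -1  1 ]
  [  5   -7   0   0  0 ]
  [ 10  -14   0   1  0 ]
ρ1 → 1/30·ρ1
  [  1  -7/5  -1/30  1/15  0 ]
  [  0     0      0    -1  1 ]
  [  5    -7      0     0  0 ]
  [ 10   -14      0     1  0 ]
ρ3 → ρ3 − 5·ρ1
  [  1  -7/5  -1/30  1/15  0 ]
  [  0     0      0    -1  1 ]
  [  0     0    1/6  -1/3  0 ]
  [ 10   -14      0     1  0 ]
ρ4 → ρ4 − 10·ρ1
  [ 1  -7/5  -1/30  1/15  0 ]
  [ 0     0      0    -1  1 ]
  [ 0     0    1/6  -1/3  0 ]
  [ 0     0    1/3   1/3  0 ]
ρ2 <-> ρ3
  [ 1  -7/5  -1/30  1/15  0 ]
  [ 0     0    1/6  -1/3  0 ]
  [ 0     0      0    -1  1 ]
  [ 0     0    1/3   1/3  0 ]
ρ2 → 6·ρ2
  [ 1  -7/5  -1/30  1/15  0 ]
  [ 0     0      1    -2  0 ]
  [ 0     0      0    -1  1 ]
  [ 0     0    1/3   1/3  0 ]
ρ4 → ρ4 − 1/3·ρ2
  [ 1  -7/5  -1/30  1/15  0 ]
  [ 0     0      1    -2  0 ]
  [ 0     0      0    -1  1 ]
  [ 0     0      0     1  0 ]
ρ3 → -1·ρ3
  [ 1  -7/5  -1/30  1/15   0 ]
  [ 0     0      1    -2   0 ]
  [ 0     0      0     1  -1 ]
  [ 0     0      0     1   0 ]
ρ4 → ρ4 − ρ3
  [ 1  -7/5  -1/30  1/15   0 ]
  [ 0     0      1    -2   0 ]
  [ 0     0      0     1  -1 ]
  [ 0     0      0     0   1 ]
ρ3 → ρ3 + ρ4
  [ 1  -7/5  -1/30  1/15  0 ]
  [ 0     0      1    -2  0 ]
  [ 0     0      0     1  0 ]
  [ 0     0      0     0  1 ]
ρ2 → ρ2 + 2·ρ3
  [ 1  -7/5  -1/30  1/15  0 ]
  [ 0     0      1     0  0 ]
  [ 0     0      0     1  0 ]
  [ 0     0      0     0  1 ]
ρ1 → ρ1 − 1/15·ρ3
  [ 1  -7/5  -1/30  0  0 ]
  [ 0     0      1  0  0 ]
  [ 0     0      0  1  0 ]
  [ 0     0      0  0  1 ]
ρ1 → ρ1 + 1/30·ρ2
  [ 1  -7/5  0  0  0 ]
  [ 0     0  1  0  0 ]
  [ 0     0  0  1  0 ]
  [ 0     0  0  0  1 ]

[[1, -7/5, 0, 0, 0], [0, 0, 1, 0, 0], [0, 0, 0, 1, 0], [0, 0, 0, 0, 1]]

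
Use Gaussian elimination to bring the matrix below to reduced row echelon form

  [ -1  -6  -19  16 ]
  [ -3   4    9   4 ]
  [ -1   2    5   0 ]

R1 := -1·R1
  [  1  6  19  -16 ]
  [ -3  4   9    4 ]
  [ -1  2   5    0 ]
R2 := R2 + 3·R1
  [  1   6  19  -16 ]
  [  0  22  66  -44 ]
  [ -1   2   5    0 ]
R3 := R3 + R1
  [ 1   6  19  -16 ]
  [ 0  22  66  -44 ]
  [ 0   8  24  -16 ]
R2 := 1/22·R2
  [ 1  6  19  -16 ]
  [ 0  1   3   -2 ]
  [ 0  8  24  -16 ]
R3 := R3 − 8·R2
  [ 1  6  19  -16 ]
  [ 0  1   3   -2 ]
  [ 0  0   0    0 ]
R1 := R1 − 6·R2
  [ 1  0  1  -4 ]
  [ 0  1  3  -2 ]
  [ 0  0  0   0 ]

[[1, 0, 1, -4], [0, 1, 3, -2], [0, 0, 0, 0]]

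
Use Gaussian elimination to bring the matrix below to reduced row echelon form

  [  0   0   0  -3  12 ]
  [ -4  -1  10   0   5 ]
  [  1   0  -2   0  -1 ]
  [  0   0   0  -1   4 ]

[[1, 0, -2, 0, -1], [0, 1, -2, 0, -1], [0, 0, 0, 1, -4], [0, 0, 0, 0, 0]]

R1 ↔ R2
  [ -4  -1  10   0   5 ]
  [  0   0   0  -3  12 ]
  [  1   0  -2   0  -1 ]
  [  0   0   0  -1   4 ]
R1 -> -1/4·R1
  [ 1  1/4  -5/2   0  -5/4 ]
  [ 0    0     0  -3    12 ]
  [ 1    0    -2   0    -1 ]
  [ 0    0     0  -1     4 ]
R3 -> R3 − R1
  [ 1   1/4  -5/2   0  -5/4 ]
  [ 0     0     0  -3    12 ]
  [ 0  -1/4   1/2   0   1/4 ]
  [ 0     0     0  -1     4 ]
R2 ↔ R3
  [ 1   1/4  -5/2   0  -5/4 ]
  [ 0  -1/4   1/2   0   1/4 ]
  [ 0     0     0  -3    12 ]
  [ 0     0     0  -1     4 ]
R2 -> -4·R2
  [ 1  1/4  -5/2   0  -5/4 ]
  [ 0    1    -2   0    -1 ]
  [ 0    0     0  -3    12 ]
  [ 0    0     0  -1     4 ]
R3 -> -1/3·R3
  [ 1  1/4  -5/2   0  -5/4 ]
  [ 0    1    -2   0    -1 ]
  [ 0    0     0   1    -4 ]
  [ 0    0     0  -1     4 ]
R4 -> R4 + R3
  [ 1  1/4  -5/2  0  -5/4 ]
  [ 0    1    -2  0    -1 ]
  [ 0    0     0  1    -4 ]
  [ 0    0     0  0     0 ]
R1 -> R1 − 1/4·R2
  [ 1  0  -2  0  -1 ]
  [ 0  1  -2  0  -1 ]
  [ 0  0   0  1  -4 ]
  [ 0  0   0  0   0 ]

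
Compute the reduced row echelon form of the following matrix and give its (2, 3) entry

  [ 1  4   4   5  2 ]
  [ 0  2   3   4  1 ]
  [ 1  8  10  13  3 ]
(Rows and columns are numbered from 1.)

3/2

r3 := r3 − r1
  [ 1  4  4  5  2 ]
  [ 0  2  3  4  1 ]
  [ 0  4  6  8  1 ]
r2 := 1/2·r2
  [ 1  4    4  5    2 ]
  [ 0  1  3/2  2  1/2 ]
  [ 0  4    6  8    1 ]
r3 := r3 − 4·r2
  [ 1  4    4  5    2 ]
  [ 0  1  3/2  2  1/2 ]
  [ 0  0    0  0   -1 ]
r3 := -1·r3
  [ 1  4    4  5    2 ]
  [ 0  1  3/2  2  1/2 ]
  [ 0  0    0  0    1 ]
r2 := r2 − 1/2·r3
  [ 1  4    4  5  2 ]
  [ 0  1  3/2  2  0 ]
  [ 0  0    0  0  1 ]
r1 := r1 − 2·r3
  [ 1  4    4  5  0 ]
  [ 0  1  3/2  2  0 ]
  [ 0  0    0  0  1 ]
r1 := r1 − 4·r2
  [ 1  0   -2  -3  0 ]
  [ 0  1  3/2   2  0 ]
  [ 0  0    0   0  1 ]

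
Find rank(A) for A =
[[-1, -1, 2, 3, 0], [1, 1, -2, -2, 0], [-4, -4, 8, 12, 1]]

rank = 3

R1 -> -1·R1
  [  1   1  -2  -3  0 ]
  [  1   1  -2  -2  0 ]
  [ -4  -4   8  12  1 ]
R2 -> R2 − R1
  [  1   1  -2  -3  0 ]
  [  0   0   0   1  0 ]
  [ -4  -4   8  12  1 ]
R3 -> R3 + 4·R1
  [ 1  1  -2  -3  0 ]
  [ 0  0   0   1  0 ]
  [ 0  0   0   0  1 ]
R1 -> R1 + 3·R2
  [ 1  1  -2  0  0 ]
  [ 0  0   0  1  0 ]
  [ 0  0   0  0  1 ]
The reduced form has 3 nonzero rows.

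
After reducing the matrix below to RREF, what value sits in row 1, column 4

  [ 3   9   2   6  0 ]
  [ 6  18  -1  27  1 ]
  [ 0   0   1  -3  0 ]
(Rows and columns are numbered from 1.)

R1 := 1/3·R1
  [ 1   3  2/3   2  0 ]
  [ 6  18   -1  27  1 ]
  [ 0   0    1  -3  0 ]
R2 := R2 − 6·R1
  [ 1  3  2/3   2  0 ]
  [ 0  0   -5  15  1 ]
  [ 0  0    1  -3  0 ]
R2 := -1/5·R2
  [ 1  3  2/3   2     0 ]
  [ 0  0    1  -3  -1/5 ]
  [ 0  0    1  -3     0 ]
R3 := R3 − R2
  [ 1  3  2/3   2     0 ]
  [ 0  0    1  -3  -1/5 ]
  [ 0  0    0   0   1/5 ]
R3 := 5·R3
  [ 1  3  2/3   2     0 ]
  [ 0  0    1  -3  -1/5 ]
  [ 0  0    0   0     1 ]
R2 := R2 + 1/5·R3
  [ 1  3  2/3   2  0 ]
  [ 0  0    1  -3  0 ]
  [ 0  0    0   0  1 ]
R1 := R1 − 2/3·R2
  [ 1  3  0   4  0 ]
  [ 0  0  1  -3  0 ]
  [ 0  0  0   0  1 ]

4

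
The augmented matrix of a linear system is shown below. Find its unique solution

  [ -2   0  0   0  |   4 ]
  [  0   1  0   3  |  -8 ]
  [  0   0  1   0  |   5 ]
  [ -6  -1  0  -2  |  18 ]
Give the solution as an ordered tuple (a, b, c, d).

r1 ← -1/2·r1
r4 ← r4 + 6·r1
r4 ← r4 + r2
r2 ← r2 − 3·r4
Reading off the last column: a = -2, b = -2, c = 5, d = -2.

(-2, -2, 5, -2)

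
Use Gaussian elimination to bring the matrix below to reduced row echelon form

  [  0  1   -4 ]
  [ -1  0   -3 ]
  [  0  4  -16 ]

[[1, 0, 3], [0, 1, -4], [0, 0, 0]]

r1 <-> r2
  [ -1  0   -3 ]
  [  0  1   -4 ]
  [  0  4  -16 ]
r1 -> -1·r1
  [ 1  0    3 ]
  [ 0  1   -4 ]
  [ 0  4  -16 ]
r3 -> r3 − 4·r2
  [ 1  0   3 ]
  [ 0  1  -4 ]
  [ 0  0   0 ]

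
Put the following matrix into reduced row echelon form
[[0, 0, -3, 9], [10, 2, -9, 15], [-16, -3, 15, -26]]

R1 ↔ R2
R1 -> 1/10·R1
R3 -> R3 + 16·R1
R2 ↔ R3
R2 -> 5·R2
R3 -> -1/3·R3
R2 -> R2 − 3·R3
R1 -> R1 + 9/10·R3
R1 -> R1 − 1/5·R2

[[1, 0, 0, -1], [0, 1, 0, -1], [0, 0, 1, -3]]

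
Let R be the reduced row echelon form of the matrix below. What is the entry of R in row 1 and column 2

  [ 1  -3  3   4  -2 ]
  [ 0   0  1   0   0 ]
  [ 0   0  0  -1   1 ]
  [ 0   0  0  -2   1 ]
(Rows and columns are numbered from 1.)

-3

R3 ← -1·R3
  [ 1  -3  3   4  -2 ]
  [ 0   0  1   0   0 ]
  [ 0   0  0   1  -1 ]
  [ 0   0  0  -2   1 ]
R4 ← R4 + 2·R3
  [ 1  -3  3  4  -2 ]
  [ 0   0  1  0   0 ]
  [ 0   0  0  1  -1 ]
  [ 0   0  0  0  -1 ]
R4 ← -1·R4
  [ 1  -3  3  4  -2 ]
  [ 0   0  1  0   0 ]
  [ 0   0  0  1  -1 ]
  [ 0   0  0  0   1 ]
R3 ← R3 + R4
  [ 1  -3  3  4  -2 ]
  [ 0   0  1  0   0 ]
  [ 0   0  0  1   0 ]
  [ 0   0  0  0   1 ]
R1 ← R1 + 2·R4
  [ 1  -3  3  4  0 ]
  [ 0   0  1  0  0 ]
  [ 0   0  0  1  0 ]
  [ 0   0  0  0  1 ]
R1 ← R1 − 4·R3
  [ 1  -3  3  0  0 ]
  [ 0   0  1  0  0 ]
  [ 0   0  0  1  0 ]
  [ 0   0  0  0  1 ]
R1 ← R1 − 3·R2
  [ 1  -3  0  0  0 ]
  [ 0   0  1  0  0 ]
  [ 0   0  0  1  0 ]
  [ 0   0  0  0  1 ]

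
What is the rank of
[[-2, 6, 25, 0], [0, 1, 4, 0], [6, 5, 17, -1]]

rank = 3

R1 ← -1/2·R1
  [ 1  -3  -25/2   0 ]
  [ 0   1      4   0 ]
  [ 6   5     17  -1 ]
R3 ← R3 − 6·R1
  [ 1  -3  -25/2   0 ]
  [ 0   1      4   0 ]
  [ 0  23     92  -1 ]
R3 ← R3 − 23·R2
  [ 1  -3  -25/2   0 ]
  [ 0   1      4   0 ]
  [ 0   0      0  -1 ]
R3 ← -1·R3
  [ 1  -3  -25/2  0 ]
  [ 0   1      4  0 ]
  [ 0   0      0  1 ]
R1 ← R1 + 3·R2
  [ 1  0  -1/2  0 ]
  [ 0  1     4  0 ]
  [ 0  0     0  1 ]
The reduced form has 3 nonzero rows.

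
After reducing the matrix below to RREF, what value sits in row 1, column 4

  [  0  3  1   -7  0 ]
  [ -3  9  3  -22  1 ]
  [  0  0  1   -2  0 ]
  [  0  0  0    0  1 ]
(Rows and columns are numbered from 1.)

1/3

Swap r1 and r2.
  [ -3  9  3  -22  1 ]
  [  0  3  1   -7  0 ]
  [  0  0  1   -2  0 ]
  [  0  0  0    0  1 ]
Multiply r1 by -1/3.
  [ 1  -3  -1  22/3  -1/3 ]
  [ 0   3   1    -7     0 ]
  [ 0   0   1    -2     0 ]
  [ 0   0   0     0     1 ]
Multiply r2 by 1/3.
  [ 1  -3   -1  22/3  -1/3 ]
  [ 0   1  1/3  -7/3     0 ]
  [ 0   0    1    -2     0 ]
  [ 0   0    0     0     1 ]
Add 1/3 times r4 to r1.
  [ 1  -3   -1  22/3  0 ]
  [ 0   1  1/3  -7/3  0 ]
  [ 0   0    1    -2  0 ]
  [ 0   0    0     0  1 ]
Subtract 1/3 times r3 from r2.
  [ 1  -3  -1  22/3  0 ]
  [ 0   1   0  -5/3  0 ]
  [ 0   0   1    -2  0 ]
  [ 0   0   0     0  1 ]
Add r3 to r1.
  [ 1  -3  0  16/3  0 ]
  [ 0   1  0  -5/3  0 ]
  [ 0   0  1    -2  0 ]
  [ 0   0  0     0  1 ]
Add 3 times r2 to r1.
  [ 1  0  0   1/3  0 ]
  [ 0  1  0  -5/3  0 ]
  [ 0  0  1    -2  0 ]
  [ 0  0  0     0  1 ]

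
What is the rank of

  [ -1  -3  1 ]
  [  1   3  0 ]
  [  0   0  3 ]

ρ1 := -1·ρ1
  [ 1  3  -1 ]
  [ 1  3   0 ]
  [ 0  0   3 ]
ρ2 := ρ2 − ρ1
  [ 1  3  -1 ]
  [ 0  0   1 ]
  [ 0  0   3 ]
ρ3 := ρ3 − 3·ρ2
  [ 1  3  -1 ]
  [ 0  0   1 ]
  [ 0  0   0 ]
ρ1 := ρ1 + ρ2
  [ 1  3  0 ]
  [ 0  0  1 ]
  [ 0  0  0 ]
The reduced form has 2 nonzero rows.

rank = 2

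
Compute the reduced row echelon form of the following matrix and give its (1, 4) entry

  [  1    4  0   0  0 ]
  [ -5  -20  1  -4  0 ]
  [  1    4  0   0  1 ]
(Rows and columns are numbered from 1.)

r2 → r2 + 5·r1
  [ 1  4  0   0  0 ]
  [ 0  0  1  -4  0 ]
  [ 1  4  0   0  1 ]
r3 → r3 − r1
  [ 1  4  0   0  0 ]
  [ 0  0  1  -4  0 ]
  [ 0  0  0   0  1 ]

0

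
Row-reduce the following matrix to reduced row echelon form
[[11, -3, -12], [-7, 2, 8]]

[[1, 0, 0], [0, 1, 4]]

R1 -> 1/11·R1
  [  1  -3/11  -12/11 ]
  [ -7      2       8 ]
R2 -> R2 + 7·R1
  [ 1  -3/11  -12/11 ]
  [ 0   1/11    4/11 ]
R2 -> 11·R2
  [ 1  -3/11  -12/11 ]
  [ 0      1       4 ]
R1 -> R1 + 3/11·R2
  [ 1  0  0 ]
  [ 0  1  4 ]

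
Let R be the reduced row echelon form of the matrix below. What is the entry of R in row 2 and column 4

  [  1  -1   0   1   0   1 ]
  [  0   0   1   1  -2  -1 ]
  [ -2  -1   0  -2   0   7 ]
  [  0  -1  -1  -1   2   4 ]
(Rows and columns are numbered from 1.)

ρ3 ← ρ3 + 2·ρ1
  [ 1  -1   0   1   0   1 ]
  [ 0   0   1   1  -2  -1 ]
  [ 0  -3   0   0   0   9 ]
  [ 0  -1  -1  -1   2   4 ]
ρ2 ↔ ρ3
  [ 1  -1   0   1   0   1 ]
  [ 0  -3   0   0   0   9 ]
  [ 0   0   1   1  -2  -1 ]
  [ 0  -1  -1  -1   2   4 ]
ρ2 ← -1/3·ρ2
  [ 1  -1   0   1   0   1 ]
  [ 0   1   0   0   0  -3 ]
  [ 0   0   1   1  -2  -1 ]
  [ 0  -1  -1  -1   2   4 ]
ρ4 ← ρ4 + ρ2
  [ 1  -1   0   1   0   1 ]
  [ 0   1   0   0   0  -3 ]
  [ 0   0   1   1  -2  -1 ]
  [ 0   0  -1  -1   2   1 ]
ρ4 ← ρ4 + ρ3
  [ 1  -1  0  1   0   1 ]
  [ 0   1  0  0   0  -3 ]
  [ 0   0  1  1  -2  -1 ]
  [ 0   0  0  0   0   0 ]
ρ1 ← ρ1 + ρ2
  [ 1  0  0  1   0  -2 ]
  [ 0  1  0  0   0  -3 ]
  [ 0  0  1  1  -2  -1 ]
  [ 0  0  0  0   0   0 ]

0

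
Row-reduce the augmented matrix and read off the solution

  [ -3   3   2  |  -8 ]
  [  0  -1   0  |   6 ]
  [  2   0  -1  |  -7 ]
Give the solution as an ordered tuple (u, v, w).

Multiply ρ1 by -1/3.
  [ 1  -1  -2/3  |  8/3 ]
  [ 0  -1     0  |    6 ]
  [ 2   0    -1  |   -7 ]
Subtract 2 times ρ1 from ρ3.
  [ 1  -1  -2/3  |    8/3 ]
  [ 0  -1     0  |      6 ]
  [ 0   2   1/3  |  -37/3 ]
Multiply ρ2 by -1.
  [ 1  -1  -2/3  |    8/3 ]
  [ 0   1     0  |     -6 ]
  [ 0   2   1/3  |  -37/3 ]
Subtract 2 times ρ2 from ρ3.
  [ 1  -1  -2/3  |   8/3 ]
  [ 0   1     0  |    -6 ]
  [ 0   0   1/3  |  -1/3 ]
Multiply ρ3 by 3.
  [ 1  -1  -2/3  |  8/3 ]
  [ 0   1     0  |   -6 ]
  [ 0   0     1  |   -1 ]
Add 2/3 times ρ3 to ρ1.
  [ 1  -1  0  |   2 ]
  [ 0   1  0  |  -6 ]
  [ 0   0  1  |  -1 ]
Add ρ2 to ρ1.
  [ 1  0  0  |  -4 ]
  [ 0  1  0  |  -6 ]
  [ 0  0  1  |  -1 ]
Reading off the last column: u = -4, v = -6, w = -1.

(-4, -6, -1)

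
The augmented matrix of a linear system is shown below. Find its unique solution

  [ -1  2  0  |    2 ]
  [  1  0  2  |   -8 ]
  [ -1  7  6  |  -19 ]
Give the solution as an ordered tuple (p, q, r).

(4, 3, -6)

Multiply R1 by -1.
  [  1  -2  0  |   -2 ]
  [  1   0  2  |   -8 ]
  [ -1   7  6  |  -19 ]
Subtract R1 from R2.
  [  1  -2  0  |   -2 ]
  [  0   2  2  |   -6 ]
  [ -1   7  6  |  -19 ]
Add R1 to R3.
  [ 1  -2  0  |   -2 ]
  [ 0   2  2  |   -6 ]
  [ 0   5  6  |  -21 ]
Multiply R2 by 1/2.
  [ 1  -2  0  |   -2 ]
  [ 0   1  1  |   -3 ]
  [ 0   5  6  |  -21 ]
Subtract 5 times R2 from R3.
  [ 1  -2  0  |  -2 ]
  [ 0   1  1  |  -3 ]
  [ 0   0  1  |  -6 ]
Subtract R3 from R2.
  [ 1  -2  0  |  -2 ]
  [ 0   1  0  |   3 ]
  [ 0   0  1  |  -6 ]
Add 2 times R2 to R1.
  [ 1  0  0  |   4 ]
  [ 0  1  0  |   3 ]
  [ 0  0  1  |  -6 ]
Reading off the last column: p = 4, q = 3, r = -6.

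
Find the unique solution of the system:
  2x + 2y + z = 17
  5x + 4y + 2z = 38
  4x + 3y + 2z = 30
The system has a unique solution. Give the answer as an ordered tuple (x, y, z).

(4, 4, 1)

Form the augmented matrix and row-reduce:
  [ 2  2  1  |  17 ]
  [ 5  4  2  |  38 ]
  [ 4  3  2  |  30 ]
R1 → 1/2·R1
R2 → R2 − 5·R1
R3 → R3 − 4·R1
R2 → -1·R2
R3 → R3 + R2
R3 → 2·R3
R2 → R2 − 1/2·R3
R1 → R1 − 1/2·R3
R1 → R1 − R2
Reading off the last column: x = 4, y = 4, z = 1.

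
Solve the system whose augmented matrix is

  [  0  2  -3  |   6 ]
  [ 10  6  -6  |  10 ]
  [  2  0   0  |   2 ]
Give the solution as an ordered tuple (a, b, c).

(1, -6, -6)

Swap R1 and R2.
  [ 10  6  -6  |  10 ]
  [  0  2  -3  |   6 ]
  [  2  0   0  |   2 ]
Multiply R1 by 1/10.
  [ 1  3/5  -3/5  |  1 ]
  [ 0    2    -3  |  6 ]
  [ 2    0     0  |  2 ]
Subtract 2 times R1 from R3.
  [ 1   3/5  -3/5  |  1 ]
  [ 0     2    -3  |  6 ]
  [ 0  -6/5   6/5  |  0 ]
Multiply R2 by 1/2.
  [ 1   3/5  -3/5  |  1 ]
  [ 0     1  -3/2  |  3 ]
  [ 0  -6/5   6/5  |  0 ]
Add 6/5 times R2 to R3.
  [ 1  3/5  -3/5  |     1 ]
  [ 0    1  -3/2  |     3 ]
  [ 0    0  -3/5  |  18/5 ]
Multiply R3 by -5/3.
  [ 1  3/5  -3/5  |   1 ]
  [ 0    1  -3/2  |   3 ]
  [ 0    0     1  |  -6 ]
Add 3/2 times R3 to R2.
  [ 1  3/5  -3/5  |   1 ]
  [ 0    1     0  |  -6 ]
  [ 0    0     1  |  -6 ]
Add 3/5 times R3 to R1.
  [ 1  3/5  0  |  -13/5 ]
  [ 0    1  0  |     -6 ]
  [ 0    0  1  |     -6 ]
Subtract 3/5 times R2 from R1.
  [ 1  0  0  |   1 ]
  [ 0  1  0  |  -6 ]
  [ 0  0  1  |  -6 ]
Reading off the last column: a = 1, b = -6, c = -6.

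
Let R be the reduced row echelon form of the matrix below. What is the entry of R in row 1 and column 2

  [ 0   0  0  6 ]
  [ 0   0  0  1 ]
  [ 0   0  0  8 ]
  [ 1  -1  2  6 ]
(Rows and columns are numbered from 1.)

r1 <-> r4
  [ 1  -1  2  6 ]
  [ 0   0  0  1 ]
  [ 0   0  0  8 ]
  [ 0   0  0  6 ]
r3 → r3 − 8·r2
  [ 1  -1  2  6 ]
  [ 0   0  0  1 ]
  [ 0   0  0  0 ]
  [ 0   0  0  6 ]
r4 → r4 − 6·r2
  [ 1  -1  2  6 ]
  [ 0   0  0  1 ]
  [ 0   0  0  0 ]
  [ 0   0  0  0 ]
r1 → r1 − 6·r2
  [ 1  -1  2  0 ]
  [ 0   0  0  1 ]
  [ 0   0  0  0 ]
  [ 0   0  0  0 ]

-1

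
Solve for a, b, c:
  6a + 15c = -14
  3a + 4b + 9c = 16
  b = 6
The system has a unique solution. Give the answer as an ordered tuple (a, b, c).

(-2/3, 6, -2/3)

Form the augmented matrix and row-reduce:
  [ 6  0  15  |  -14 ]
  [ 3  4   9  |   16 ]
  [ 0  1   0  |    6 ]
r1 → 1/6·r1
  [ 1  0  5/2  |  -7/3 ]
  [ 3  4    9  |    16 ]
  [ 0  1    0  |     6 ]
r2 → r2 − 3·r1
  [ 1  0  5/2  |  -7/3 ]
  [ 0  4  3/2  |    23 ]
  [ 0  1    0  |     6 ]
r2 → 1/4·r2
  [ 1  0  5/2  |  -7/3 ]
  [ 0  1  3/8  |  23/4 ]
  [ 0  1    0  |     6 ]
r3 → r3 − r2
  [ 1  0   5/2  |  -7/3 ]
  [ 0  1   3/8  |  23/4 ]
  [ 0  0  -3/8  |   1/4 ]
r3 → -8/3·r3
  [ 1  0  5/2  |  -7/3 ]
  [ 0  1  3/8  |  23/4 ]
  [ 0  0    1  |  -2/3 ]
r2 → r2 − 3/8·r3
  [ 1  0  5/2  |  -7/3 ]
  [ 0  1    0  |     6 ]
  [ 0  0    1  |  -2/3 ]
r1 → r1 − 5/2·r3
  [ 1  0  0  |  -2/3 ]
  [ 0  1  0  |     6 ]
  [ 0  0  1  |  -2/3 ]
Reading off the last column: a = -2/3, b = 6, c = -2/3.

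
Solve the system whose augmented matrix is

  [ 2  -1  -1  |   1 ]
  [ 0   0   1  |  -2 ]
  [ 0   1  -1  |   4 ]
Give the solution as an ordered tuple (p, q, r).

Multiply ρ1 by 1/2.
  [ 1  -1/2  -1/2  |  1/2 ]
  [ 0     0     1  |   -2 ]
  [ 0     1    -1  |    4 ]
Swap ρ2 and ρ3.
  [ 1  -1/2  -1/2  |  1/2 ]
  [ 0     1    -1  |    4 ]
  [ 0     0     1  |   -2 ]
Add ρ3 to ρ2.
  [ 1  -1/2  -1/2  |  1/2 ]
  [ 0     1     0  |    2 ]
  [ 0     0     1  |   -2 ]
Add 1/2 times ρ3 to ρ1.
  [ 1  -1/2  0  |  -1/2 ]
  [ 0     1  0  |     2 ]
  [ 0     0  1  |    -2 ]
Add 1/2 times ρ2 to ρ1.
  [ 1  0  0  |  1/2 ]
  [ 0  1  0  |    2 ]
  [ 0  0  1  |   -2 ]
Reading off the last column: p = 1/2, q = 2, r = -2.

(1/2, 2, -2)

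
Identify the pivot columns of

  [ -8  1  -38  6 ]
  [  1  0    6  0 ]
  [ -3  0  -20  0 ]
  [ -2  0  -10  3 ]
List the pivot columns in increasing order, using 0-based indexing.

ρ1 ← -1/8·ρ1
  [  1  -1/8  19/4  -3/4 ]
  [  1     0     6     0 ]
  [ -3     0   -20     0 ]
  [ -2     0   -10     3 ]
ρ2 ← ρ2 − ρ1
  [  1  -1/8  19/4  -3/4 ]
  [  0   1/8   5/4   3/4 ]
  [ -3     0   -20     0 ]
  [ -2     0   -10     3 ]
ρ3 ← ρ3 + 3·ρ1
  [  1  -1/8   19/4  -3/4 ]
  [  0   1/8    5/4   3/4 ]
  [  0  -3/8  -23/4  -9/4 ]
  [ -2     0    -10     3 ]
ρ4 ← ρ4 + 2·ρ1
  [ 1  -1/8   19/4  -3/4 ]
  [ 0   1/8    5/4   3/4 ]
  [ 0  -3/8  -23/4  -9/4 ]
  [ 0  -1/4   -1/2   3/2 ]
ρ2 ← 8·ρ2
  [ 1  -1/8   19/4  -3/4 ]
  [ 0     1     10     6 ]
  [ 0  -3/8  -23/4  -9/4 ]
  [ 0  -1/4   -1/2   3/2 ]
ρ3 ← ρ3 + 3/8·ρ2
  [ 1  -1/8  19/4  -3/4 ]
  [ 0     1    10     6 ]
  [ 0     0    -2     0 ]
  [ 0  -1/4  -1/2   3/2 ]
ρ4 ← ρ4 + 1/4·ρ2
  [ 1  -1/8  19/4  -3/4 ]
  [ 0     1    10     6 ]
  [ 0     0    -2     0 ]
  [ 0     0     2     3 ]
ρ3 ← -1/2·ρ3
  [ 1  -1/8  19/4  -3/4 ]
  [ 0     1    10     6 ]
  [ 0     0     1     0 ]
  [ 0     0     2     3 ]
ρ4 ← ρ4 − 2·ρ3
  [ 1  -1/8  19/4  -3/4 ]
  [ 0     1    10     6 ]
  [ 0     0     1     0 ]
  [ 0     0     0     3 ]
ρ4 ← 1/3·ρ4
  [ 1  -1/8  19/4  -3/4 ]
  [ 0     1    10     6 ]
  [ 0     0     1     0 ]
  [ 0     0     0     1 ]
ρ2 ← ρ2 − 6·ρ4
  [ 1  -1/8  19/4  -3/4 ]
  [ 0     1    10     0 ]
  [ 0     0     1     0 ]
  [ 0     0     0     1 ]
ρ1 ← ρ1 + 3/4·ρ4
  [ 1  -1/8  19/4  0 ]
  [ 0     1    10  0 ]
  [ 0     0     1  0 ]
  [ 0     0     0  1 ]
ρ2 ← ρ2 − 10·ρ3
  [ 1  -1/8  19/4  0 ]
  [ 0     1     0  0 ]
  [ 0     0     1  0 ]
  [ 0     0     0  1 ]
ρ1 ← ρ1 − 19/4·ρ3
  [ 1  -1/8  0  0 ]
  [ 0     1  0  0 ]
  [ 0     0  1  0 ]
  [ 0     0  0  1 ]
ρ1 ← ρ1 + 1/8·ρ2
  [ 1  0  0  0 ]
  [ 0  1  0  0 ]
  [ 0  0  1  0 ]
  [ 0  0  0  1 ]
Pivot columns are the columns containing a leading 1.

0, 1, 2, 3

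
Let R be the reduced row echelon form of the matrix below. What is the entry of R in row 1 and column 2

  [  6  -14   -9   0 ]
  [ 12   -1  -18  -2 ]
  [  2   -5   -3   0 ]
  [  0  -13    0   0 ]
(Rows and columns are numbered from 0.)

Multiply r1 by 1/6.
Subtract 12 times r1 from r2.
Subtract 2 times r1 from r3.
Multiply r2 by 1/27.
Add 1/3 times r2 to r3.
Add 13 times r2 to r4.
Multiply r3 by -81/2.
Add 26/27 times r3 to r4.
Add 2/27 times r3 to r2.
Add 7/3 times r2 to r1.

0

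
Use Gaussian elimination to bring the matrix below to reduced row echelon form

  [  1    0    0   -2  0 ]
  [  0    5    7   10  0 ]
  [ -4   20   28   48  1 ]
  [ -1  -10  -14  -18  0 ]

[[1, 0, 0, -2, 0], [0, 1, 7/5, 2, 0], [0, 0, 0, 0, 1], [0, 0, 0, 0, 0]]

R3 -> R3 + 4·R1
  [  1    0    0   -2  0 ]
  [  0    5    7   10  0 ]
  [  0   20   28   40  1 ]
  [ -1  -10  -14  -18  0 ]
R4 -> R4 + R1
  [ 1    0    0   -2  0 ]
  [ 0    5    7   10  0 ]
  [ 0   20   28   40  1 ]
  [ 0  -10  -14  -20  0 ]
R2 -> 1/5·R2
  [ 1    0    0   -2  0 ]
  [ 0    1  7/5    2  0 ]
  [ 0   20   28   40  1 ]
  [ 0  -10  -14  -20  0 ]
R3 -> R3 − 20·R2
  [ 1    0    0   -2  0 ]
  [ 0    1  7/5    2  0 ]
  [ 0    0    0    0  1 ]
  [ 0  -10  -14  -20  0 ]
R4 -> R4 + 10·R2
  [ 1  0    0  -2  0 ]
  [ 0  1  7/5   2  0 ]
  [ 0  0    0   0  1 ]
  [ 0  0    0   0  0 ]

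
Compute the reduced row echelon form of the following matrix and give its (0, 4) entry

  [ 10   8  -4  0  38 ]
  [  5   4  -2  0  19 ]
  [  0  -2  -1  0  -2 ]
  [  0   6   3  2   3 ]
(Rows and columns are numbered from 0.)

r1 -> 1/10·r1
  [ 1  4/5  -2/5  0  19/5 ]
  [ 5    4    -2  0    19 ]
  [ 0   -2    -1  0    -2 ]
  [ 0    6     3  2     3 ]
r2 -> r2 − 5·r1
  [ 1  4/5  -2/5  0  19/5 ]
  [ 0    0     0  0     0 ]
  [ 0   -2    -1  0    -2 ]
  [ 0    6     3  2     3 ]
r2 <=> r3
  [ 1  4/5  -2/5  0  19/5 ]
  [ 0   -2    -1  0    -2 ]
  [ 0    0     0  0     0 ]
  [ 0    6     3  2     3 ]
r2 -> -1/2·r2
  [ 1  4/5  -2/5  0  19/5 ]
  [ 0    1   1/2  0     1 ]
  [ 0    0     0  0     0 ]
  [ 0    6     3  2     3 ]
r4 -> r4 − 6·r2
  [ 1  4/5  -2/5  0  19/5 ]
  [ 0    1   1/2  0     1 ]
  [ 0    0     0  0     0 ]
  [ 0    0     0  2    -3 ]
r3 <=> r4
  [ 1  4/5  -2/5  0  19/5 ]
  [ 0    1   1/2  0     1 ]
  [ 0    0     0  2    -3 ]
  [ 0    0     0  0     0 ]
r3 -> 1/2·r3
  [ 1  4/5  -2/5  0  19/5 ]
  [ 0    1   1/2  0     1 ]
  [ 0    0     0  1  -3/2 ]
  [ 0    0     0  0     0 ]
r1 -> r1 − 4/5·r2
  [ 1  0  -4/5  0     3 ]
  [ 0  1   1/2  0     1 ]
  [ 0  0     0  1  -3/2 ]
  [ 0  0     0  0     0 ]

3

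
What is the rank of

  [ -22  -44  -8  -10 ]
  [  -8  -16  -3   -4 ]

R1 ← -1/22·R1
  [  1    2  4/11  5/11 ]
  [ -8  -16    -3    -4 ]
R2 ← R2 + 8·R1
  [ 1  2   4/11   5/11 ]
  [ 0  0  -1/11  -4/11 ]
R2 ← -11·R2
  [ 1  2  4/11  5/11 ]
  [ 0  0     1     4 ]
R1 ← R1 − 4/11·R2
  [ 1  2  0  -1 ]
  [ 0  0  1   4 ]
The reduced form has 2 nonzero rows.

rank = 2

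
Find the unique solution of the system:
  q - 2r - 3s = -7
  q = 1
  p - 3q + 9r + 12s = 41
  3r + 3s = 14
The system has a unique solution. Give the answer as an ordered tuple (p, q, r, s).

Form the augmented matrix and row-reduce:
  [ 0   1  -2  -3  |  -7 ]
  [ 0   1   0   0  |   1 ]
  [ 1  -3   9  12  |  41 ]
  [ 0   0   3   3  |  14 ]
r1 ↔ r3
  [ 1  -3   9  12  |  41 ]
  [ 0   1   0   0  |   1 ]
  [ 0   1  -2  -3  |  -7 ]
  [ 0   0   3   3  |  14 ]
r3 ← r3 − r2
  [ 1  -3   9  12  |  41 ]
  [ 0   1   0   0  |   1 ]
  [ 0   0  -2  -3  |  -8 ]
  [ 0   0   3   3  |  14 ]
r3 ← -1/2·r3
  [ 1  -3  9   12  |  41 ]
  [ 0   1  0    0  |   1 ]
  [ 0   0  1  3/2  |   4 ]
  [ 0   0  3    3  |  14 ]
r4 ← r4 − 3·r3
  [ 1  -3  9    12  |  41 ]
  [ 0   1  0     0  |   1 ]
  [ 0   0  1   3/2  |   4 ]
  [ 0   0  0  -3/2  |   2 ]
r4 ← -2/3·r4
  [ 1  -3  9   12  |    41 ]
  [ 0   1  0    0  |     1 ]
  [ 0   0  1  3/2  |     4 ]
  [ 0   0  0    1  |  -4/3 ]
r3 ← r3 − 3/2·r4
  [ 1  -3  9  12  |    41 ]
  [ 0   1  0   0  |     1 ]
  [ 0   0  1   0  |     6 ]
  [ 0   0  0   1  |  -4/3 ]
r1 ← r1 − 12·r4
  [ 1  -3  9  0  |    57 ]
  [ 0   1  0  0  |     1 ]
  [ 0   0  1  0  |     6 ]
  [ 0   0  0  1  |  -4/3 ]
r1 ← r1 − 9·r3
  [ 1  -3  0  0  |     3 ]
  [ 0   1  0  0  |     1 ]
  [ 0   0  1  0  |     6 ]
  [ 0   0  0  1  |  -4/3 ]
r1 ← r1 + 3·r2
  [ 1  0  0  0  |     6 ]
  [ 0  1  0  0  |     1 ]
  [ 0  0  1  0  |     6 ]
  [ 0  0  0  1  |  -4/3 ]
Reading off the last column: p = 6, q = 1, r = 6, s = -4/3.

(6, 1, 6, -4/3)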